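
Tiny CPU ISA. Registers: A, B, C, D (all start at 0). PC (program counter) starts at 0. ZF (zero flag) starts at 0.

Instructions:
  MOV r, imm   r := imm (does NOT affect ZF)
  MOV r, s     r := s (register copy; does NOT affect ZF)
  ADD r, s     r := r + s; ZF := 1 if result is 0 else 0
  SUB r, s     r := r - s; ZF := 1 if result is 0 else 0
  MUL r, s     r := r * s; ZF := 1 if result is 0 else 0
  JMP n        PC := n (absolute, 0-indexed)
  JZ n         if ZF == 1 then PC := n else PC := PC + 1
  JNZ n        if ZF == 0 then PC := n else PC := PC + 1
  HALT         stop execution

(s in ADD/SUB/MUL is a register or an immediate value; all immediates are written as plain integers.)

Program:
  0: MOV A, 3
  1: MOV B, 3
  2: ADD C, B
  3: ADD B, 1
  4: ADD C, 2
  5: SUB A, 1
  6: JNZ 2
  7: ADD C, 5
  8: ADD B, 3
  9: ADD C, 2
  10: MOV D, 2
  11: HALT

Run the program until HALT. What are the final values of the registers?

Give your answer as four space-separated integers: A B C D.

Answer: 0 9 25 2

Derivation:
Step 1: PC=0 exec 'MOV A, 3'. After: A=3 B=0 C=0 D=0 ZF=0 PC=1
Step 2: PC=1 exec 'MOV B, 3'. After: A=3 B=3 C=0 D=0 ZF=0 PC=2
Step 3: PC=2 exec 'ADD C, B'. After: A=3 B=3 C=3 D=0 ZF=0 PC=3
Step 4: PC=3 exec 'ADD B, 1'. After: A=3 B=4 C=3 D=0 ZF=0 PC=4
Step 5: PC=4 exec 'ADD C, 2'. After: A=3 B=4 C=5 D=0 ZF=0 PC=5
Step 6: PC=5 exec 'SUB A, 1'. After: A=2 B=4 C=5 D=0 ZF=0 PC=6
Step 7: PC=6 exec 'JNZ 2'. After: A=2 B=4 C=5 D=0 ZF=0 PC=2
Step 8: PC=2 exec 'ADD C, B'. After: A=2 B=4 C=9 D=0 ZF=0 PC=3
Step 9: PC=3 exec 'ADD B, 1'. After: A=2 B=5 C=9 D=0 ZF=0 PC=4
Step 10: PC=4 exec 'ADD C, 2'. After: A=2 B=5 C=11 D=0 ZF=0 PC=5
Step 11: PC=5 exec 'SUB A, 1'. After: A=1 B=5 C=11 D=0 ZF=0 PC=6
Step 12: PC=6 exec 'JNZ 2'. After: A=1 B=5 C=11 D=0 ZF=0 PC=2
Step 13: PC=2 exec 'ADD C, B'. After: A=1 B=5 C=16 D=0 ZF=0 PC=3
Step 14: PC=3 exec 'ADD B, 1'. After: A=1 B=6 C=16 D=0 ZF=0 PC=4
Step 15: PC=4 exec 'ADD C, 2'. After: A=1 B=6 C=18 D=0 ZF=0 PC=5
Step 16: PC=5 exec 'SUB A, 1'. After: A=0 B=6 C=18 D=0 ZF=1 PC=6
Step 17: PC=6 exec 'JNZ 2'. After: A=0 B=6 C=18 D=0 ZF=1 PC=7
Step 18: PC=7 exec 'ADD C, 5'. After: A=0 B=6 C=23 D=0 ZF=0 PC=8
Step 19: PC=8 exec 'ADD B, 3'. After: A=0 B=9 C=23 D=0 ZF=0 PC=9
Step 20: PC=9 exec 'ADD C, 2'. After: A=0 B=9 C=25 D=0 ZF=0 PC=10
Step 21: PC=10 exec 'MOV D, 2'. After: A=0 B=9 C=25 D=2 ZF=0 PC=11
Step 22: PC=11 exec 'HALT'. After: A=0 B=9 C=25 D=2 ZF=0 PC=11 HALTED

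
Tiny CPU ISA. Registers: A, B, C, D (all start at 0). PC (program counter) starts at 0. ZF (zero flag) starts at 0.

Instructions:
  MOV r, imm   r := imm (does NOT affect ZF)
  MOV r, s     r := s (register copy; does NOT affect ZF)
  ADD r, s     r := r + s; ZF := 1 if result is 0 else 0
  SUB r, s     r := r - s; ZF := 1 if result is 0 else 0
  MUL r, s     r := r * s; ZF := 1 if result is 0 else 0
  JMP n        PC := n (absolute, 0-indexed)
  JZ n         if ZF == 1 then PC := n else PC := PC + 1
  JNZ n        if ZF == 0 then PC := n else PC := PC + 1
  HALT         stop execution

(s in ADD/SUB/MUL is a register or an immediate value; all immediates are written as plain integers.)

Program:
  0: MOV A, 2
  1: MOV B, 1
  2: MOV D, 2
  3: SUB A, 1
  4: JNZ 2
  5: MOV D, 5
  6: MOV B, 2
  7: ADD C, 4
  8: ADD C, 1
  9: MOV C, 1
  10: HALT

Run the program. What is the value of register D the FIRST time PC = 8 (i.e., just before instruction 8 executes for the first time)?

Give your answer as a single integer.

Step 1: PC=0 exec 'MOV A, 2'. After: A=2 B=0 C=0 D=0 ZF=0 PC=1
Step 2: PC=1 exec 'MOV B, 1'. After: A=2 B=1 C=0 D=0 ZF=0 PC=2
Step 3: PC=2 exec 'MOV D, 2'. After: A=2 B=1 C=0 D=2 ZF=0 PC=3
Step 4: PC=3 exec 'SUB A, 1'. After: A=1 B=1 C=0 D=2 ZF=0 PC=4
Step 5: PC=4 exec 'JNZ 2'. After: A=1 B=1 C=0 D=2 ZF=0 PC=2
Step 6: PC=2 exec 'MOV D, 2'. After: A=1 B=1 C=0 D=2 ZF=0 PC=3
Step 7: PC=3 exec 'SUB A, 1'. After: A=0 B=1 C=0 D=2 ZF=1 PC=4
Step 8: PC=4 exec 'JNZ 2'. After: A=0 B=1 C=0 D=2 ZF=1 PC=5
Step 9: PC=5 exec 'MOV D, 5'. After: A=0 B=1 C=0 D=5 ZF=1 PC=6
Step 10: PC=6 exec 'MOV B, 2'. After: A=0 B=2 C=0 D=5 ZF=1 PC=7
Step 11: PC=7 exec 'ADD C, 4'. After: A=0 B=2 C=4 D=5 ZF=0 PC=8
First time PC=8: D=5

5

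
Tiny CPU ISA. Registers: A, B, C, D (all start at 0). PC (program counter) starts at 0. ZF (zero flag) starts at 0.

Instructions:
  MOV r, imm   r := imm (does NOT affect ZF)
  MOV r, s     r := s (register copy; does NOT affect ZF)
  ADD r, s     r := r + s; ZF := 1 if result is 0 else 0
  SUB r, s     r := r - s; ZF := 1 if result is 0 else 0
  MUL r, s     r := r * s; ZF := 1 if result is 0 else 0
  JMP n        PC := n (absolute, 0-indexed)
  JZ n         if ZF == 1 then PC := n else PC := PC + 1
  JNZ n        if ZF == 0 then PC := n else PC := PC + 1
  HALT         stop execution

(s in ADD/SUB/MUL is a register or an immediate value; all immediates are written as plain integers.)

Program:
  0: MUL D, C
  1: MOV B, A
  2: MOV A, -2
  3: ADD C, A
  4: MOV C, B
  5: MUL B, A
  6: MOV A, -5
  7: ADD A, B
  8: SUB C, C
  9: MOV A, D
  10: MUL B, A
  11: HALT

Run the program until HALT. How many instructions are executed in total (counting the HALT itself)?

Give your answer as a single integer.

Answer: 12

Derivation:
Step 1: PC=0 exec 'MUL D, C'. After: A=0 B=0 C=0 D=0 ZF=1 PC=1
Step 2: PC=1 exec 'MOV B, A'. After: A=0 B=0 C=0 D=0 ZF=1 PC=2
Step 3: PC=2 exec 'MOV A, -2'. After: A=-2 B=0 C=0 D=0 ZF=1 PC=3
Step 4: PC=3 exec 'ADD C, A'. After: A=-2 B=0 C=-2 D=0 ZF=0 PC=4
Step 5: PC=4 exec 'MOV C, B'. After: A=-2 B=0 C=0 D=0 ZF=0 PC=5
Step 6: PC=5 exec 'MUL B, A'. After: A=-2 B=0 C=0 D=0 ZF=1 PC=6
Step 7: PC=6 exec 'MOV A, -5'. After: A=-5 B=0 C=0 D=0 ZF=1 PC=7
Step 8: PC=7 exec 'ADD A, B'. After: A=-5 B=0 C=0 D=0 ZF=0 PC=8
Step 9: PC=8 exec 'SUB C, C'. After: A=-5 B=0 C=0 D=0 ZF=1 PC=9
Step 10: PC=9 exec 'MOV A, D'. After: A=0 B=0 C=0 D=0 ZF=1 PC=10
Step 11: PC=10 exec 'MUL B, A'. After: A=0 B=0 C=0 D=0 ZF=1 PC=11
Step 12: PC=11 exec 'HALT'. After: A=0 B=0 C=0 D=0 ZF=1 PC=11 HALTED
Total instructions executed: 12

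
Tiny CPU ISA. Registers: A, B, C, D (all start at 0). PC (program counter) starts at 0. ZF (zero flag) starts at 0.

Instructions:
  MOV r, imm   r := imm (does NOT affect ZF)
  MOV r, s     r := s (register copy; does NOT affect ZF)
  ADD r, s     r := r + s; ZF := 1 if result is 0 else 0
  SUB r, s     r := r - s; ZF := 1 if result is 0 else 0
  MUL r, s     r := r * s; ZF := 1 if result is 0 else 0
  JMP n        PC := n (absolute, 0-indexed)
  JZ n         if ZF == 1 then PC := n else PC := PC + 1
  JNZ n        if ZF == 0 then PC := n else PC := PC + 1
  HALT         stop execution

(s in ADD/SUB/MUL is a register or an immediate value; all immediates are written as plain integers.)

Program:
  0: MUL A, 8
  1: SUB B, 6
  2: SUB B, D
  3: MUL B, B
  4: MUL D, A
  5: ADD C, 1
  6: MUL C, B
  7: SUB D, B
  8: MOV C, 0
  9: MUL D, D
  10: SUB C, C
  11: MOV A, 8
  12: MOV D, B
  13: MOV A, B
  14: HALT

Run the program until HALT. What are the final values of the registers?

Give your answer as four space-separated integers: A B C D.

Step 1: PC=0 exec 'MUL A, 8'. After: A=0 B=0 C=0 D=0 ZF=1 PC=1
Step 2: PC=1 exec 'SUB B, 6'. After: A=0 B=-6 C=0 D=0 ZF=0 PC=2
Step 3: PC=2 exec 'SUB B, D'. After: A=0 B=-6 C=0 D=0 ZF=0 PC=3
Step 4: PC=3 exec 'MUL B, B'. After: A=0 B=36 C=0 D=0 ZF=0 PC=4
Step 5: PC=4 exec 'MUL D, A'. After: A=0 B=36 C=0 D=0 ZF=1 PC=5
Step 6: PC=5 exec 'ADD C, 1'. After: A=0 B=36 C=1 D=0 ZF=0 PC=6
Step 7: PC=6 exec 'MUL C, B'. After: A=0 B=36 C=36 D=0 ZF=0 PC=7
Step 8: PC=7 exec 'SUB D, B'. After: A=0 B=36 C=36 D=-36 ZF=0 PC=8
Step 9: PC=8 exec 'MOV C, 0'. After: A=0 B=36 C=0 D=-36 ZF=0 PC=9
Step 10: PC=9 exec 'MUL D, D'. After: A=0 B=36 C=0 D=1296 ZF=0 PC=10
Step 11: PC=10 exec 'SUB C, C'. After: A=0 B=36 C=0 D=1296 ZF=1 PC=11
Step 12: PC=11 exec 'MOV A, 8'. After: A=8 B=36 C=0 D=1296 ZF=1 PC=12
Step 13: PC=12 exec 'MOV D, B'. After: A=8 B=36 C=0 D=36 ZF=1 PC=13
Step 14: PC=13 exec 'MOV A, B'. After: A=36 B=36 C=0 D=36 ZF=1 PC=14
Step 15: PC=14 exec 'HALT'. After: A=36 B=36 C=0 D=36 ZF=1 PC=14 HALTED

Answer: 36 36 0 36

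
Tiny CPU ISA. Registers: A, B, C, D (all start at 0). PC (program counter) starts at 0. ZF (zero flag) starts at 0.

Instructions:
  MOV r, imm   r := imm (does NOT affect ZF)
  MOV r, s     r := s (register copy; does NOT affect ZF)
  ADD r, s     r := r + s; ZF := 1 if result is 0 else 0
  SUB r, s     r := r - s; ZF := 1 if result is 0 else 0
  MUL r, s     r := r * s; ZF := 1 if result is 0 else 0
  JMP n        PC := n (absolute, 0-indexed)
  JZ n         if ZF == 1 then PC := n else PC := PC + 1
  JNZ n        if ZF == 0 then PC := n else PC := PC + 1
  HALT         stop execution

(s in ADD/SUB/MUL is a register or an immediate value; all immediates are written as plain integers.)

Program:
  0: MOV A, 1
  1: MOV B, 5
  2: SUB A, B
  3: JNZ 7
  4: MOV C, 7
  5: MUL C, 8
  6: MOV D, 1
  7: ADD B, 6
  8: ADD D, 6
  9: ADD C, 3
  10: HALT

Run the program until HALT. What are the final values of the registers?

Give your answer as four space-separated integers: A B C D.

Step 1: PC=0 exec 'MOV A, 1'. After: A=1 B=0 C=0 D=0 ZF=0 PC=1
Step 2: PC=1 exec 'MOV B, 5'. After: A=1 B=5 C=0 D=0 ZF=0 PC=2
Step 3: PC=2 exec 'SUB A, B'. After: A=-4 B=5 C=0 D=0 ZF=0 PC=3
Step 4: PC=3 exec 'JNZ 7'. After: A=-4 B=5 C=0 D=0 ZF=0 PC=7
Step 5: PC=7 exec 'ADD B, 6'. After: A=-4 B=11 C=0 D=0 ZF=0 PC=8
Step 6: PC=8 exec 'ADD D, 6'. After: A=-4 B=11 C=0 D=6 ZF=0 PC=9
Step 7: PC=9 exec 'ADD C, 3'. After: A=-4 B=11 C=3 D=6 ZF=0 PC=10
Step 8: PC=10 exec 'HALT'. After: A=-4 B=11 C=3 D=6 ZF=0 PC=10 HALTED

Answer: -4 11 3 6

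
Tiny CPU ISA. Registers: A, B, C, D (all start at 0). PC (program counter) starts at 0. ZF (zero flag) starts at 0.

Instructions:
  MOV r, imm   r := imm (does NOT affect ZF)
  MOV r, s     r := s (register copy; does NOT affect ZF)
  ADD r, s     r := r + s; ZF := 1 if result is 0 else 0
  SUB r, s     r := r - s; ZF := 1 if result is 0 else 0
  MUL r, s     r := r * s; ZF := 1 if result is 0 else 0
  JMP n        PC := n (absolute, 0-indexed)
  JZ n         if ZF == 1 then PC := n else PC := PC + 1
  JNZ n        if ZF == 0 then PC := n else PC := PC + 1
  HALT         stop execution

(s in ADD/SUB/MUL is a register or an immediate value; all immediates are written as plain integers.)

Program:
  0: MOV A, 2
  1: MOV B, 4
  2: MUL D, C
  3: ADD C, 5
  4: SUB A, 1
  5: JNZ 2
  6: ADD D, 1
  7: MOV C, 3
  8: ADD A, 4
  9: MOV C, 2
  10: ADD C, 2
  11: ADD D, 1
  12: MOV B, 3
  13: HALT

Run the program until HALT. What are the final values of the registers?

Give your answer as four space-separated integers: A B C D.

Answer: 4 3 4 2

Derivation:
Step 1: PC=0 exec 'MOV A, 2'. After: A=2 B=0 C=0 D=0 ZF=0 PC=1
Step 2: PC=1 exec 'MOV B, 4'. After: A=2 B=4 C=0 D=0 ZF=0 PC=2
Step 3: PC=2 exec 'MUL D, C'. After: A=2 B=4 C=0 D=0 ZF=1 PC=3
Step 4: PC=3 exec 'ADD C, 5'. After: A=2 B=4 C=5 D=0 ZF=0 PC=4
Step 5: PC=4 exec 'SUB A, 1'. After: A=1 B=4 C=5 D=0 ZF=0 PC=5
Step 6: PC=5 exec 'JNZ 2'. After: A=1 B=4 C=5 D=0 ZF=0 PC=2
Step 7: PC=2 exec 'MUL D, C'. After: A=1 B=4 C=5 D=0 ZF=1 PC=3
Step 8: PC=3 exec 'ADD C, 5'. After: A=1 B=4 C=10 D=0 ZF=0 PC=4
Step 9: PC=4 exec 'SUB A, 1'. After: A=0 B=4 C=10 D=0 ZF=1 PC=5
Step 10: PC=5 exec 'JNZ 2'. After: A=0 B=4 C=10 D=0 ZF=1 PC=6
Step 11: PC=6 exec 'ADD D, 1'. After: A=0 B=4 C=10 D=1 ZF=0 PC=7
Step 12: PC=7 exec 'MOV C, 3'. After: A=0 B=4 C=3 D=1 ZF=0 PC=8
Step 13: PC=8 exec 'ADD A, 4'. After: A=4 B=4 C=3 D=1 ZF=0 PC=9
Step 14: PC=9 exec 'MOV C, 2'. After: A=4 B=4 C=2 D=1 ZF=0 PC=10
Step 15: PC=10 exec 'ADD C, 2'. After: A=4 B=4 C=4 D=1 ZF=0 PC=11
Step 16: PC=11 exec 'ADD D, 1'. After: A=4 B=4 C=4 D=2 ZF=0 PC=12
Step 17: PC=12 exec 'MOV B, 3'. After: A=4 B=3 C=4 D=2 ZF=0 PC=13
Step 18: PC=13 exec 'HALT'. After: A=4 B=3 C=4 D=2 ZF=0 PC=13 HALTED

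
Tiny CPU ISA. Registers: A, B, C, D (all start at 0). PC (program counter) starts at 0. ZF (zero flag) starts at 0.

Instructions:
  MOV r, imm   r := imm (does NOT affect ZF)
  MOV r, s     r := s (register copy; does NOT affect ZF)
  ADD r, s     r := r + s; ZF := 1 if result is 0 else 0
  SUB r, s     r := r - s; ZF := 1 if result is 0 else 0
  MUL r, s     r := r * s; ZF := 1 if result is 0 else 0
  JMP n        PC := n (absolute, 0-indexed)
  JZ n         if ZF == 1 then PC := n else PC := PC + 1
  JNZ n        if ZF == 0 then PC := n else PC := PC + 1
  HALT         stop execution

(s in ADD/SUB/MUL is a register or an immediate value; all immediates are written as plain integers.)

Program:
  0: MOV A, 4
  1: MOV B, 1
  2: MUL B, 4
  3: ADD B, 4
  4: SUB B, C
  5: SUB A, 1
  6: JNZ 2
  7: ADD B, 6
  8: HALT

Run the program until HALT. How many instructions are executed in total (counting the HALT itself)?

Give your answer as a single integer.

Step 1: PC=0 exec 'MOV A, 4'. After: A=4 B=0 C=0 D=0 ZF=0 PC=1
Step 2: PC=1 exec 'MOV B, 1'. After: A=4 B=1 C=0 D=0 ZF=0 PC=2
Step 3: PC=2 exec 'MUL B, 4'. After: A=4 B=4 C=0 D=0 ZF=0 PC=3
Step 4: PC=3 exec 'ADD B, 4'. After: A=4 B=8 C=0 D=0 ZF=0 PC=4
Step 5: PC=4 exec 'SUB B, C'. After: A=4 B=8 C=0 D=0 ZF=0 PC=5
Step 6: PC=5 exec 'SUB A, 1'. After: A=3 B=8 C=0 D=0 ZF=0 PC=6
Step 7: PC=6 exec 'JNZ 2'. After: A=3 B=8 C=0 D=0 ZF=0 PC=2
Step 8: PC=2 exec 'MUL B, 4'. After: A=3 B=32 C=0 D=0 ZF=0 PC=3
Step 9: PC=3 exec 'ADD B, 4'. After: A=3 B=36 C=0 D=0 ZF=0 PC=4
Step 10: PC=4 exec 'SUB B, C'. After: A=3 B=36 C=0 D=0 ZF=0 PC=5
Step 11: PC=5 exec 'SUB A, 1'. After: A=2 B=36 C=0 D=0 ZF=0 PC=6
Step 12: PC=6 exec 'JNZ 2'. After: A=2 B=36 C=0 D=0 ZF=0 PC=2
Step 13: PC=2 exec 'MUL B, 4'. After: A=2 B=144 C=0 D=0 ZF=0 PC=3
Step 14: PC=3 exec 'ADD B, 4'. After: A=2 B=148 C=0 D=0 ZF=0 PC=4
Step 15: PC=4 exec 'SUB B, C'. After: A=2 B=148 C=0 D=0 ZF=0 PC=5
Step 16: PC=5 exec 'SUB A, 1'. After: A=1 B=148 C=0 D=0 ZF=0 PC=6
Step 17: PC=6 exec 'JNZ 2'. After: A=1 B=148 C=0 D=0 ZF=0 PC=2
Step 18: PC=2 exec 'MUL B, 4'. After: A=1 B=592 C=0 D=0 ZF=0 PC=3
Step 19: PC=3 exec 'ADD B, 4'. After: A=1 B=596 C=0 D=0 ZF=0 PC=4
Step 20: PC=4 exec 'SUB B, C'. After: A=1 B=596 C=0 D=0 ZF=0 PC=5
Step 21: PC=5 exec 'SUB A, 1'. After: A=0 B=596 C=0 D=0 ZF=1 PC=6
Step 22: PC=6 exec 'JNZ 2'. After: A=0 B=596 C=0 D=0 ZF=1 PC=7
Step 23: PC=7 exec 'ADD B, 6'. After: A=0 B=602 C=0 D=0 ZF=0 PC=8
Step 24: PC=8 exec 'HALT'. After: A=0 B=602 C=0 D=0 ZF=0 PC=8 HALTED
Total instructions executed: 24

Answer: 24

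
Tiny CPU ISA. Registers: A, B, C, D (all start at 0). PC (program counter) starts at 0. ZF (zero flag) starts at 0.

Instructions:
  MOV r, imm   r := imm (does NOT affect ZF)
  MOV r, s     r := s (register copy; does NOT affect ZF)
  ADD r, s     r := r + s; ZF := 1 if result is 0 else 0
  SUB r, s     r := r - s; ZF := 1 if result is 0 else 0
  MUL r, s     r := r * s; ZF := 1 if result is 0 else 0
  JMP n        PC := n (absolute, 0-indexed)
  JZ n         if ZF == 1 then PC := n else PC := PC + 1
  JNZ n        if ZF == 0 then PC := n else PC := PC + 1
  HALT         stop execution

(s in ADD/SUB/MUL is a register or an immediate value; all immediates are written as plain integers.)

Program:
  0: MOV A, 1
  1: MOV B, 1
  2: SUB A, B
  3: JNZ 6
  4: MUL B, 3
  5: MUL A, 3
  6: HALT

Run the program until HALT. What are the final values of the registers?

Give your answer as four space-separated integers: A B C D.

Step 1: PC=0 exec 'MOV A, 1'. After: A=1 B=0 C=0 D=0 ZF=0 PC=1
Step 2: PC=1 exec 'MOV B, 1'. After: A=1 B=1 C=0 D=0 ZF=0 PC=2
Step 3: PC=2 exec 'SUB A, B'. After: A=0 B=1 C=0 D=0 ZF=1 PC=3
Step 4: PC=3 exec 'JNZ 6'. After: A=0 B=1 C=0 D=0 ZF=1 PC=4
Step 5: PC=4 exec 'MUL B, 3'. After: A=0 B=3 C=0 D=0 ZF=0 PC=5
Step 6: PC=5 exec 'MUL A, 3'. After: A=0 B=3 C=0 D=0 ZF=1 PC=6
Step 7: PC=6 exec 'HALT'. After: A=0 B=3 C=0 D=0 ZF=1 PC=6 HALTED

Answer: 0 3 0 0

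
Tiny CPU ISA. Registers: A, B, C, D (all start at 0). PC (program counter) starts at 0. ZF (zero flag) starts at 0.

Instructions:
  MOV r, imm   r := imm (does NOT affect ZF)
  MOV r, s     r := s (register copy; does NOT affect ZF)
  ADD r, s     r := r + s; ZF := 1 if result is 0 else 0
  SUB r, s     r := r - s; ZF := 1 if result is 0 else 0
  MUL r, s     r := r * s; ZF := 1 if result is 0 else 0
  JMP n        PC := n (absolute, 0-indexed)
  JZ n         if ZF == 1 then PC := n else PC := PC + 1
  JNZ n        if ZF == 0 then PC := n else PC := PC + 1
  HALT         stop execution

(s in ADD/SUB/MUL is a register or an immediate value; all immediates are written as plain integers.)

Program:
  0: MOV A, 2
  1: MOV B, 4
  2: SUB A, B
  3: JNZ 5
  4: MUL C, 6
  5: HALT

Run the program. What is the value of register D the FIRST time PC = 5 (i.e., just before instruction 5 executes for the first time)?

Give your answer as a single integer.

Step 1: PC=0 exec 'MOV A, 2'. After: A=2 B=0 C=0 D=0 ZF=0 PC=1
Step 2: PC=1 exec 'MOV B, 4'. After: A=2 B=4 C=0 D=0 ZF=0 PC=2
Step 3: PC=2 exec 'SUB A, B'. After: A=-2 B=4 C=0 D=0 ZF=0 PC=3
Step 4: PC=3 exec 'JNZ 5'. After: A=-2 B=4 C=0 D=0 ZF=0 PC=5
First time PC=5: D=0

0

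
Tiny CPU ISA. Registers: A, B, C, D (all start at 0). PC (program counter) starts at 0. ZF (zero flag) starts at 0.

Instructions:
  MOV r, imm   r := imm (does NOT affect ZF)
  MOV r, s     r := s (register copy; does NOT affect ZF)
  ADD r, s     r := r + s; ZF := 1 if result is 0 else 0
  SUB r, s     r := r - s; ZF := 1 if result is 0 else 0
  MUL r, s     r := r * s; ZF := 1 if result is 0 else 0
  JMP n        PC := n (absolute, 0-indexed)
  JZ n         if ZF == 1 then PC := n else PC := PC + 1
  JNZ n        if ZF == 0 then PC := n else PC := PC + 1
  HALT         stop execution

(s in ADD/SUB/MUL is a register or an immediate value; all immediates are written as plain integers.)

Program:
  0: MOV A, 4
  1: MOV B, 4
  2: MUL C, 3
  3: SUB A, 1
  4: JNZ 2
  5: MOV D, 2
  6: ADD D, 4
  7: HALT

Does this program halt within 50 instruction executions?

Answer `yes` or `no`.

Step 1: PC=0 exec 'MOV A, 4'. After: A=4 B=0 C=0 D=0 ZF=0 PC=1
Step 2: PC=1 exec 'MOV B, 4'. After: A=4 B=4 C=0 D=0 ZF=0 PC=2
Step 3: PC=2 exec 'MUL C, 3'. After: A=4 B=4 C=0 D=0 ZF=1 PC=3
Step 4: PC=3 exec 'SUB A, 1'. After: A=3 B=4 C=0 D=0 ZF=0 PC=4
Step 5: PC=4 exec 'JNZ 2'. After: A=3 B=4 C=0 D=0 ZF=0 PC=2
Step 6: PC=2 exec 'MUL C, 3'. After: A=3 B=4 C=0 D=0 ZF=1 PC=3
Step 7: PC=3 exec 'SUB A, 1'. After: A=2 B=4 C=0 D=0 ZF=0 PC=4
Step 8: PC=4 exec 'JNZ 2'. After: A=2 B=4 C=0 D=0 ZF=0 PC=2
Step 9: PC=2 exec 'MUL C, 3'. After: A=2 B=4 C=0 D=0 ZF=1 PC=3
Step 10: PC=3 exec 'SUB A, 1'. After: A=1 B=4 C=0 D=0 ZF=0 PC=4
Step 11: PC=4 exec 'JNZ 2'. After: A=1 B=4 C=0 D=0 ZF=0 PC=2
Step 12: PC=2 exec 'MUL C, 3'. After: A=1 B=4 C=0 D=0 ZF=1 PC=3
Step 13: PC=3 exec 'SUB A, 1'. After: A=0 B=4 C=0 D=0 ZF=1 PC=4
Step 14: PC=4 exec 'JNZ 2'. After: A=0 B=4 C=0 D=0 ZF=1 PC=5
Step 15: PC=5 exec 'MOV D, 2'. After: A=0 B=4 C=0 D=2 ZF=1 PC=6
Step 16: PC=6 exec 'ADD D, 4'. After: A=0 B=4 C=0 D=6 ZF=0 PC=7
Step 17: PC=7 exec 'HALT'. After: A=0 B=4 C=0 D=6 ZF=0 PC=7 HALTED

Answer: yes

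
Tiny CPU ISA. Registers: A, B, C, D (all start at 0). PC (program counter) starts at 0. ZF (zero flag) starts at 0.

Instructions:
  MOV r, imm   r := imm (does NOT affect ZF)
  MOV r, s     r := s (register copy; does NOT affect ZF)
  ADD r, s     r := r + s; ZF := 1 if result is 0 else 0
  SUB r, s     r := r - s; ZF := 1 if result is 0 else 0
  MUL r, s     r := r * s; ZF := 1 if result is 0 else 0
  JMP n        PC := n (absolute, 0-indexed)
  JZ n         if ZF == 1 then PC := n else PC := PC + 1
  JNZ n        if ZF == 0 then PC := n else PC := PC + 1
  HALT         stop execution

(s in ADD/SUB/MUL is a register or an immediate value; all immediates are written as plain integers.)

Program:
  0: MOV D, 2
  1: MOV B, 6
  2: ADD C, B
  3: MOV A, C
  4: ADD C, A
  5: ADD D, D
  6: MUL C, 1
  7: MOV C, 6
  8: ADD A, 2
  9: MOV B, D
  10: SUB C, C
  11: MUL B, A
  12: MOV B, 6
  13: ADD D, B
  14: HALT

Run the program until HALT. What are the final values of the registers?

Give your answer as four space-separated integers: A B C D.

Step 1: PC=0 exec 'MOV D, 2'. After: A=0 B=0 C=0 D=2 ZF=0 PC=1
Step 2: PC=1 exec 'MOV B, 6'. After: A=0 B=6 C=0 D=2 ZF=0 PC=2
Step 3: PC=2 exec 'ADD C, B'. After: A=0 B=6 C=6 D=2 ZF=0 PC=3
Step 4: PC=3 exec 'MOV A, C'. After: A=6 B=6 C=6 D=2 ZF=0 PC=4
Step 5: PC=4 exec 'ADD C, A'. After: A=6 B=6 C=12 D=2 ZF=0 PC=5
Step 6: PC=5 exec 'ADD D, D'. After: A=6 B=6 C=12 D=4 ZF=0 PC=6
Step 7: PC=6 exec 'MUL C, 1'. After: A=6 B=6 C=12 D=4 ZF=0 PC=7
Step 8: PC=7 exec 'MOV C, 6'. After: A=6 B=6 C=6 D=4 ZF=0 PC=8
Step 9: PC=8 exec 'ADD A, 2'. After: A=8 B=6 C=6 D=4 ZF=0 PC=9
Step 10: PC=9 exec 'MOV B, D'. After: A=8 B=4 C=6 D=4 ZF=0 PC=10
Step 11: PC=10 exec 'SUB C, C'. After: A=8 B=4 C=0 D=4 ZF=1 PC=11
Step 12: PC=11 exec 'MUL B, A'. After: A=8 B=32 C=0 D=4 ZF=0 PC=12
Step 13: PC=12 exec 'MOV B, 6'. After: A=8 B=6 C=0 D=4 ZF=0 PC=13
Step 14: PC=13 exec 'ADD D, B'. After: A=8 B=6 C=0 D=10 ZF=0 PC=14
Step 15: PC=14 exec 'HALT'. After: A=8 B=6 C=0 D=10 ZF=0 PC=14 HALTED

Answer: 8 6 0 10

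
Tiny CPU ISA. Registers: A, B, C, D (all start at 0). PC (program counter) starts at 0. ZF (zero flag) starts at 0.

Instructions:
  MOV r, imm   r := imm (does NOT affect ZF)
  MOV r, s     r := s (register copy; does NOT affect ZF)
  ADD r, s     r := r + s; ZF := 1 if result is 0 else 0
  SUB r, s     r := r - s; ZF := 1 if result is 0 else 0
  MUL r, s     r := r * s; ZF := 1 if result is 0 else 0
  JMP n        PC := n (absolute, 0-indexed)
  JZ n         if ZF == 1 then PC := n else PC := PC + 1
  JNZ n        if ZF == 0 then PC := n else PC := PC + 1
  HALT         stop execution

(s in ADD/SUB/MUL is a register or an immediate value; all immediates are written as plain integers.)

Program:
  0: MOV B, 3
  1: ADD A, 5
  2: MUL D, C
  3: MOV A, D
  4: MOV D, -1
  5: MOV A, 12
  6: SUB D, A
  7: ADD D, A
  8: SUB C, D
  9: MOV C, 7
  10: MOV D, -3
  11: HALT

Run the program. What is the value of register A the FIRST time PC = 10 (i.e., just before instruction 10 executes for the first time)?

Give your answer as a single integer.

Step 1: PC=0 exec 'MOV B, 3'. After: A=0 B=3 C=0 D=0 ZF=0 PC=1
Step 2: PC=1 exec 'ADD A, 5'. After: A=5 B=3 C=0 D=0 ZF=0 PC=2
Step 3: PC=2 exec 'MUL D, C'. After: A=5 B=3 C=0 D=0 ZF=1 PC=3
Step 4: PC=3 exec 'MOV A, D'. After: A=0 B=3 C=0 D=0 ZF=1 PC=4
Step 5: PC=4 exec 'MOV D, -1'. After: A=0 B=3 C=0 D=-1 ZF=1 PC=5
Step 6: PC=5 exec 'MOV A, 12'. After: A=12 B=3 C=0 D=-1 ZF=1 PC=6
Step 7: PC=6 exec 'SUB D, A'. After: A=12 B=3 C=0 D=-13 ZF=0 PC=7
Step 8: PC=7 exec 'ADD D, A'. After: A=12 B=3 C=0 D=-1 ZF=0 PC=8
Step 9: PC=8 exec 'SUB C, D'. After: A=12 B=3 C=1 D=-1 ZF=0 PC=9
Step 10: PC=9 exec 'MOV C, 7'. After: A=12 B=3 C=7 D=-1 ZF=0 PC=10
First time PC=10: A=12

12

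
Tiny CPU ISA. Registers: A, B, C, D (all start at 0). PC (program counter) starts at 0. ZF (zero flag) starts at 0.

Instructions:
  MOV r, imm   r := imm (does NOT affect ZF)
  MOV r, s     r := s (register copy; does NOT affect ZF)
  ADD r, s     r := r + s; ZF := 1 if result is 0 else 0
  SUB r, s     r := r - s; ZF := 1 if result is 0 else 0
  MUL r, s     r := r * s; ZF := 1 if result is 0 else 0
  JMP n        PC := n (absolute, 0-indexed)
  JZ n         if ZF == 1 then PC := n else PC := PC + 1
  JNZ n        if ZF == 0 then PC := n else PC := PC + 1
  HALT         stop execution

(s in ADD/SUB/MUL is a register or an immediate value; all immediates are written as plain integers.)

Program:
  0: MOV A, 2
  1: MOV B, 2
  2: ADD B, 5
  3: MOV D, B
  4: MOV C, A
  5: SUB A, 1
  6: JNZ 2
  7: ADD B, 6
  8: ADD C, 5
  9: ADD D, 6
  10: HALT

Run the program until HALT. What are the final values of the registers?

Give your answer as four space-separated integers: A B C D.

Step 1: PC=0 exec 'MOV A, 2'. After: A=2 B=0 C=0 D=0 ZF=0 PC=1
Step 2: PC=1 exec 'MOV B, 2'. After: A=2 B=2 C=0 D=0 ZF=0 PC=2
Step 3: PC=2 exec 'ADD B, 5'. After: A=2 B=7 C=0 D=0 ZF=0 PC=3
Step 4: PC=3 exec 'MOV D, B'. After: A=2 B=7 C=0 D=7 ZF=0 PC=4
Step 5: PC=4 exec 'MOV C, A'. After: A=2 B=7 C=2 D=7 ZF=0 PC=5
Step 6: PC=5 exec 'SUB A, 1'. After: A=1 B=7 C=2 D=7 ZF=0 PC=6
Step 7: PC=6 exec 'JNZ 2'. After: A=1 B=7 C=2 D=7 ZF=0 PC=2
Step 8: PC=2 exec 'ADD B, 5'. After: A=1 B=12 C=2 D=7 ZF=0 PC=3
Step 9: PC=3 exec 'MOV D, B'. After: A=1 B=12 C=2 D=12 ZF=0 PC=4
Step 10: PC=4 exec 'MOV C, A'. After: A=1 B=12 C=1 D=12 ZF=0 PC=5
Step 11: PC=5 exec 'SUB A, 1'. After: A=0 B=12 C=1 D=12 ZF=1 PC=6
Step 12: PC=6 exec 'JNZ 2'. After: A=0 B=12 C=1 D=12 ZF=1 PC=7
Step 13: PC=7 exec 'ADD B, 6'. After: A=0 B=18 C=1 D=12 ZF=0 PC=8
Step 14: PC=8 exec 'ADD C, 5'. After: A=0 B=18 C=6 D=12 ZF=0 PC=9
Step 15: PC=9 exec 'ADD D, 6'. After: A=0 B=18 C=6 D=18 ZF=0 PC=10
Step 16: PC=10 exec 'HALT'. After: A=0 B=18 C=6 D=18 ZF=0 PC=10 HALTED

Answer: 0 18 6 18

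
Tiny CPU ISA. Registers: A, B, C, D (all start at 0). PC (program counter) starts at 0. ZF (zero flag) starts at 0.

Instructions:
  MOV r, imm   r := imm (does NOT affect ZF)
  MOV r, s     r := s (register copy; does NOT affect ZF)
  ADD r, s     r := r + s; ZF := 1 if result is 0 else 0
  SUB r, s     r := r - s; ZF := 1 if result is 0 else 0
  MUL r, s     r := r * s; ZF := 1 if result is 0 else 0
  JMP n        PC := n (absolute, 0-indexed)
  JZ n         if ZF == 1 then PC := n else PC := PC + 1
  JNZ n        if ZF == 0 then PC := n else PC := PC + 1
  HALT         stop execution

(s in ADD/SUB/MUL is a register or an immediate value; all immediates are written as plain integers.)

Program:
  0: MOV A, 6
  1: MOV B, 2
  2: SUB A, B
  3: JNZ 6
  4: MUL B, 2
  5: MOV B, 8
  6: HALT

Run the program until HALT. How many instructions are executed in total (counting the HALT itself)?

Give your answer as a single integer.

Step 1: PC=0 exec 'MOV A, 6'. After: A=6 B=0 C=0 D=0 ZF=0 PC=1
Step 2: PC=1 exec 'MOV B, 2'. After: A=6 B=2 C=0 D=0 ZF=0 PC=2
Step 3: PC=2 exec 'SUB A, B'. After: A=4 B=2 C=0 D=0 ZF=0 PC=3
Step 4: PC=3 exec 'JNZ 6'. After: A=4 B=2 C=0 D=0 ZF=0 PC=6
Step 5: PC=6 exec 'HALT'. After: A=4 B=2 C=0 D=0 ZF=0 PC=6 HALTED
Total instructions executed: 5

Answer: 5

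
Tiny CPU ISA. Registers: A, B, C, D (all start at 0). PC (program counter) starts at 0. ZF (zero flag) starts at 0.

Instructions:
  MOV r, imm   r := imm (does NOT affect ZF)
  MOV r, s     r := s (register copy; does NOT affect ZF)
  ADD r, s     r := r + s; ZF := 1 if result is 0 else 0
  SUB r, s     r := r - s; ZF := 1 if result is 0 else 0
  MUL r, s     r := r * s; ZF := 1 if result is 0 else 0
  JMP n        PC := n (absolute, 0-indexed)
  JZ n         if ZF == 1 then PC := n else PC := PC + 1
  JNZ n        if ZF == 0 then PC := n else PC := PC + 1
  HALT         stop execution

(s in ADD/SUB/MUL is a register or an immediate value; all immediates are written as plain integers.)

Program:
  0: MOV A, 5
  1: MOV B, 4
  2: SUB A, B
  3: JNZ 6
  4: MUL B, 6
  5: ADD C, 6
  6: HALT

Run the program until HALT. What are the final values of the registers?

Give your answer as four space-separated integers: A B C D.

Step 1: PC=0 exec 'MOV A, 5'. After: A=5 B=0 C=0 D=0 ZF=0 PC=1
Step 2: PC=1 exec 'MOV B, 4'. After: A=5 B=4 C=0 D=0 ZF=0 PC=2
Step 3: PC=2 exec 'SUB A, B'. After: A=1 B=4 C=0 D=0 ZF=0 PC=3
Step 4: PC=3 exec 'JNZ 6'. After: A=1 B=4 C=0 D=0 ZF=0 PC=6
Step 5: PC=6 exec 'HALT'. After: A=1 B=4 C=0 D=0 ZF=0 PC=6 HALTED

Answer: 1 4 0 0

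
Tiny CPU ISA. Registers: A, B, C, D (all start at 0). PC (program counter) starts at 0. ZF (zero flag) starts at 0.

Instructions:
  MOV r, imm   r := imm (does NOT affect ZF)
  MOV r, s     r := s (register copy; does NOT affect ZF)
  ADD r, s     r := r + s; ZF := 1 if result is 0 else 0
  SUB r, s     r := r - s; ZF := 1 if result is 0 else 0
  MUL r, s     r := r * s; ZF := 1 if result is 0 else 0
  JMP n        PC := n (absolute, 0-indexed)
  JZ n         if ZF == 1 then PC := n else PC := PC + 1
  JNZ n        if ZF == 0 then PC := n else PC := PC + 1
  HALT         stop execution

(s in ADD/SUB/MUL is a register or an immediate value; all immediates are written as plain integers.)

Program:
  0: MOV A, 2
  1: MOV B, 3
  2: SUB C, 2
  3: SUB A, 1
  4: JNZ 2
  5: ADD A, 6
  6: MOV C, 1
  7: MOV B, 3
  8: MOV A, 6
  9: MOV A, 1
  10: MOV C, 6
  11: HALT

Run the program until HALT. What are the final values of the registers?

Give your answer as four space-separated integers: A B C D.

Answer: 1 3 6 0

Derivation:
Step 1: PC=0 exec 'MOV A, 2'. After: A=2 B=0 C=0 D=0 ZF=0 PC=1
Step 2: PC=1 exec 'MOV B, 3'. After: A=2 B=3 C=0 D=0 ZF=0 PC=2
Step 3: PC=2 exec 'SUB C, 2'. After: A=2 B=3 C=-2 D=0 ZF=0 PC=3
Step 4: PC=3 exec 'SUB A, 1'. After: A=1 B=3 C=-2 D=0 ZF=0 PC=4
Step 5: PC=4 exec 'JNZ 2'. After: A=1 B=3 C=-2 D=0 ZF=0 PC=2
Step 6: PC=2 exec 'SUB C, 2'. After: A=1 B=3 C=-4 D=0 ZF=0 PC=3
Step 7: PC=3 exec 'SUB A, 1'. After: A=0 B=3 C=-4 D=0 ZF=1 PC=4
Step 8: PC=4 exec 'JNZ 2'. After: A=0 B=3 C=-4 D=0 ZF=1 PC=5
Step 9: PC=5 exec 'ADD A, 6'. After: A=6 B=3 C=-4 D=0 ZF=0 PC=6
Step 10: PC=6 exec 'MOV C, 1'. After: A=6 B=3 C=1 D=0 ZF=0 PC=7
Step 11: PC=7 exec 'MOV B, 3'. After: A=6 B=3 C=1 D=0 ZF=0 PC=8
Step 12: PC=8 exec 'MOV A, 6'. After: A=6 B=3 C=1 D=0 ZF=0 PC=9
Step 13: PC=9 exec 'MOV A, 1'. After: A=1 B=3 C=1 D=0 ZF=0 PC=10
Step 14: PC=10 exec 'MOV C, 6'. After: A=1 B=3 C=6 D=0 ZF=0 PC=11
Step 15: PC=11 exec 'HALT'. After: A=1 B=3 C=6 D=0 ZF=0 PC=11 HALTED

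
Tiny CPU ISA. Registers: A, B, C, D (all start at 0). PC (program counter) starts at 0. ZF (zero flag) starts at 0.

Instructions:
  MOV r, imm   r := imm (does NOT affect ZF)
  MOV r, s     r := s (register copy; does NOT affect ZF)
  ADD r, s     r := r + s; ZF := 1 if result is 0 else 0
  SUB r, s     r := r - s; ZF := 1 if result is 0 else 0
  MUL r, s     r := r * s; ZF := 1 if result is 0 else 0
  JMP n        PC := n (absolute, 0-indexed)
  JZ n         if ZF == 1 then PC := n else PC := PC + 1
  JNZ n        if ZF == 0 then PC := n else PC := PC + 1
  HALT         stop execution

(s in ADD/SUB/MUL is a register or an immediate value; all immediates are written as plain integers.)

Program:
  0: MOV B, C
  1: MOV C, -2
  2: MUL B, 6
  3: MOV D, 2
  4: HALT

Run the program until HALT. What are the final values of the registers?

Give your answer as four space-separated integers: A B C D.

Answer: 0 0 -2 2

Derivation:
Step 1: PC=0 exec 'MOV B, C'. After: A=0 B=0 C=0 D=0 ZF=0 PC=1
Step 2: PC=1 exec 'MOV C, -2'. After: A=0 B=0 C=-2 D=0 ZF=0 PC=2
Step 3: PC=2 exec 'MUL B, 6'. After: A=0 B=0 C=-2 D=0 ZF=1 PC=3
Step 4: PC=3 exec 'MOV D, 2'. After: A=0 B=0 C=-2 D=2 ZF=1 PC=4
Step 5: PC=4 exec 'HALT'. After: A=0 B=0 C=-2 D=2 ZF=1 PC=4 HALTED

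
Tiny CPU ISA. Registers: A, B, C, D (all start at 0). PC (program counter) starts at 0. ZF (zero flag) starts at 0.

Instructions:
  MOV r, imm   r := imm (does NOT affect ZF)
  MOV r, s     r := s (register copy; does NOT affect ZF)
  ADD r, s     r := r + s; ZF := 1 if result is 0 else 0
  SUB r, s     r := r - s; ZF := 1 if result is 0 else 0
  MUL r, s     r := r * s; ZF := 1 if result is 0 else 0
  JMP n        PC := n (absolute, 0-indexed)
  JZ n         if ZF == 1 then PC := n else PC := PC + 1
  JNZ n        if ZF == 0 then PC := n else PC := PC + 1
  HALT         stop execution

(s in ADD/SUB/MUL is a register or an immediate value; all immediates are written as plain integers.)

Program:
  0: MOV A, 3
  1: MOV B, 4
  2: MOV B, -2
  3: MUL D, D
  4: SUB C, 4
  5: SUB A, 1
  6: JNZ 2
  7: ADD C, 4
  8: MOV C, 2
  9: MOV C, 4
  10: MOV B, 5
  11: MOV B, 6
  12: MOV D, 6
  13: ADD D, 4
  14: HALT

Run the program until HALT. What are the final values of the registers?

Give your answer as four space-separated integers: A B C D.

Step 1: PC=0 exec 'MOV A, 3'. After: A=3 B=0 C=0 D=0 ZF=0 PC=1
Step 2: PC=1 exec 'MOV B, 4'. After: A=3 B=4 C=0 D=0 ZF=0 PC=2
Step 3: PC=2 exec 'MOV B, -2'. After: A=3 B=-2 C=0 D=0 ZF=0 PC=3
Step 4: PC=3 exec 'MUL D, D'. After: A=3 B=-2 C=0 D=0 ZF=1 PC=4
Step 5: PC=4 exec 'SUB C, 4'. After: A=3 B=-2 C=-4 D=0 ZF=0 PC=5
Step 6: PC=5 exec 'SUB A, 1'. After: A=2 B=-2 C=-4 D=0 ZF=0 PC=6
Step 7: PC=6 exec 'JNZ 2'. After: A=2 B=-2 C=-4 D=0 ZF=0 PC=2
Step 8: PC=2 exec 'MOV B, -2'. After: A=2 B=-2 C=-4 D=0 ZF=0 PC=3
Step 9: PC=3 exec 'MUL D, D'. After: A=2 B=-2 C=-4 D=0 ZF=1 PC=4
Step 10: PC=4 exec 'SUB C, 4'. After: A=2 B=-2 C=-8 D=0 ZF=0 PC=5
Step 11: PC=5 exec 'SUB A, 1'. After: A=1 B=-2 C=-8 D=0 ZF=0 PC=6
Step 12: PC=6 exec 'JNZ 2'. After: A=1 B=-2 C=-8 D=0 ZF=0 PC=2
Step 13: PC=2 exec 'MOV B, -2'. After: A=1 B=-2 C=-8 D=0 ZF=0 PC=3
Step 14: PC=3 exec 'MUL D, D'. After: A=1 B=-2 C=-8 D=0 ZF=1 PC=4
Step 15: PC=4 exec 'SUB C, 4'. After: A=1 B=-2 C=-12 D=0 ZF=0 PC=5
Step 16: PC=5 exec 'SUB A, 1'. After: A=0 B=-2 C=-12 D=0 ZF=1 PC=6
Step 17: PC=6 exec 'JNZ 2'. After: A=0 B=-2 C=-12 D=0 ZF=1 PC=7
Step 18: PC=7 exec 'ADD C, 4'. After: A=0 B=-2 C=-8 D=0 ZF=0 PC=8
Step 19: PC=8 exec 'MOV C, 2'. After: A=0 B=-2 C=2 D=0 ZF=0 PC=9
Step 20: PC=9 exec 'MOV C, 4'. After: A=0 B=-2 C=4 D=0 ZF=0 PC=10
Step 21: PC=10 exec 'MOV B, 5'. After: A=0 B=5 C=4 D=0 ZF=0 PC=11
Step 22: PC=11 exec 'MOV B, 6'. After: A=0 B=6 C=4 D=0 ZF=0 PC=12
Step 23: PC=12 exec 'MOV D, 6'. After: A=0 B=6 C=4 D=6 ZF=0 PC=13
Step 24: PC=13 exec 'ADD D, 4'. After: A=0 B=6 C=4 D=10 ZF=0 PC=14
Step 25: PC=14 exec 'HALT'. After: A=0 B=6 C=4 D=10 ZF=0 PC=14 HALTED

Answer: 0 6 4 10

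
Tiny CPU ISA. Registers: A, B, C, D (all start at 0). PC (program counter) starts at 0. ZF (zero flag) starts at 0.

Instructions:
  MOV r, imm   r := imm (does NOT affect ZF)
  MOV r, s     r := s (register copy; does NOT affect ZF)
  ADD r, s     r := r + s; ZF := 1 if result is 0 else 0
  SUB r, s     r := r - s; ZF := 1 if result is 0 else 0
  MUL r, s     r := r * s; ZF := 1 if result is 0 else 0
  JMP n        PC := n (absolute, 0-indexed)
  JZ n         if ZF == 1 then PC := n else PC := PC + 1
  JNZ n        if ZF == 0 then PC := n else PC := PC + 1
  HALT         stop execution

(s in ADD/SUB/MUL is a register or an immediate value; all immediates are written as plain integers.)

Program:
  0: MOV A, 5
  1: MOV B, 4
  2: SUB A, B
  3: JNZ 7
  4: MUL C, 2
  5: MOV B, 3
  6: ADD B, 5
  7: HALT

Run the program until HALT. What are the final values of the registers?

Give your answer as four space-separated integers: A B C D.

Step 1: PC=0 exec 'MOV A, 5'. After: A=5 B=0 C=0 D=0 ZF=0 PC=1
Step 2: PC=1 exec 'MOV B, 4'. After: A=5 B=4 C=0 D=0 ZF=0 PC=2
Step 3: PC=2 exec 'SUB A, B'. After: A=1 B=4 C=0 D=0 ZF=0 PC=3
Step 4: PC=3 exec 'JNZ 7'. After: A=1 B=4 C=0 D=0 ZF=0 PC=7
Step 5: PC=7 exec 'HALT'. After: A=1 B=4 C=0 D=0 ZF=0 PC=7 HALTED

Answer: 1 4 0 0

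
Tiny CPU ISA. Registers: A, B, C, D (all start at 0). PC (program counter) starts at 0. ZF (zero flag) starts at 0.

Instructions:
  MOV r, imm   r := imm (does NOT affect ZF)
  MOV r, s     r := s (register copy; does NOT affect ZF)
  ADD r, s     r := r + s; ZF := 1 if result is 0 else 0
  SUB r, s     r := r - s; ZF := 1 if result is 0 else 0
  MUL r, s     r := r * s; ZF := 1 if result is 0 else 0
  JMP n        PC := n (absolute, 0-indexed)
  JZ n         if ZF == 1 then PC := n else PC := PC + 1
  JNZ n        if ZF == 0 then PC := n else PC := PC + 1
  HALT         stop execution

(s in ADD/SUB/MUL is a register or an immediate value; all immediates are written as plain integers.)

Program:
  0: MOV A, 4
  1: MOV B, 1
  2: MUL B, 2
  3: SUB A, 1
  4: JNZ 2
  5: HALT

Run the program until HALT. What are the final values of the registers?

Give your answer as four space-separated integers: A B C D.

Step 1: PC=0 exec 'MOV A, 4'. After: A=4 B=0 C=0 D=0 ZF=0 PC=1
Step 2: PC=1 exec 'MOV B, 1'. After: A=4 B=1 C=0 D=0 ZF=0 PC=2
Step 3: PC=2 exec 'MUL B, 2'. After: A=4 B=2 C=0 D=0 ZF=0 PC=3
Step 4: PC=3 exec 'SUB A, 1'. After: A=3 B=2 C=0 D=0 ZF=0 PC=4
Step 5: PC=4 exec 'JNZ 2'. After: A=3 B=2 C=0 D=0 ZF=0 PC=2
Step 6: PC=2 exec 'MUL B, 2'. After: A=3 B=4 C=0 D=0 ZF=0 PC=3
Step 7: PC=3 exec 'SUB A, 1'. After: A=2 B=4 C=0 D=0 ZF=0 PC=4
Step 8: PC=4 exec 'JNZ 2'. After: A=2 B=4 C=0 D=0 ZF=0 PC=2
Step 9: PC=2 exec 'MUL B, 2'. After: A=2 B=8 C=0 D=0 ZF=0 PC=3
Step 10: PC=3 exec 'SUB A, 1'. After: A=1 B=8 C=0 D=0 ZF=0 PC=4
Step 11: PC=4 exec 'JNZ 2'. After: A=1 B=8 C=0 D=0 ZF=0 PC=2
Step 12: PC=2 exec 'MUL B, 2'. After: A=1 B=16 C=0 D=0 ZF=0 PC=3
Step 13: PC=3 exec 'SUB A, 1'. After: A=0 B=16 C=0 D=0 ZF=1 PC=4
Step 14: PC=4 exec 'JNZ 2'. After: A=0 B=16 C=0 D=0 ZF=1 PC=5
Step 15: PC=5 exec 'HALT'. After: A=0 B=16 C=0 D=0 ZF=1 PC=5 HALTED

Answer: 0 16 0 0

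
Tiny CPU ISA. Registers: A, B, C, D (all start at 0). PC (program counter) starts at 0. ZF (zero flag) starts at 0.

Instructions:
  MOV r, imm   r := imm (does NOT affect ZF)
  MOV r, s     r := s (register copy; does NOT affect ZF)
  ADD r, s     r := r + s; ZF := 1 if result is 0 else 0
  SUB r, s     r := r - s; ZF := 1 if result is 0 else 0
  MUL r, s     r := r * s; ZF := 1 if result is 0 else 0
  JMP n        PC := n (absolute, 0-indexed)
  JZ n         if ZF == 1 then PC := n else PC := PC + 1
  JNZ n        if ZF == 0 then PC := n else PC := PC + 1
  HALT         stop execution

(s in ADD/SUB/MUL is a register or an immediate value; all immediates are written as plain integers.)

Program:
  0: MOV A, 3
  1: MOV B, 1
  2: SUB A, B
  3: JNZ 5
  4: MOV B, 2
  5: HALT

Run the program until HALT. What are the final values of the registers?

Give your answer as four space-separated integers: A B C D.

Step 1: PC=0 exec 'MOV A, 3'. After: A=3 B=0 C=0 D=0 ZF=0 PC=1
Step 2: PC=1 exec 'MOV B, 1'. After: A=3 B=1 C=0 D=0 ZF=0 PC=2
Step 3: PC=2 exec 'SUB A, B'. After: A=2 B=1 C=0 D=0 ZF=0 PC=3
Step 4: PC=3 exec 'JNZ 5'. After: A=2 B=1 C=0 D=0 ZF=0 PC=5
Step 5: PC=5 exec 'HALT'. After: A=2 B=1 C=0 D=0 ZF=0 PC=5 HALTED

Answer: 2 1 0 0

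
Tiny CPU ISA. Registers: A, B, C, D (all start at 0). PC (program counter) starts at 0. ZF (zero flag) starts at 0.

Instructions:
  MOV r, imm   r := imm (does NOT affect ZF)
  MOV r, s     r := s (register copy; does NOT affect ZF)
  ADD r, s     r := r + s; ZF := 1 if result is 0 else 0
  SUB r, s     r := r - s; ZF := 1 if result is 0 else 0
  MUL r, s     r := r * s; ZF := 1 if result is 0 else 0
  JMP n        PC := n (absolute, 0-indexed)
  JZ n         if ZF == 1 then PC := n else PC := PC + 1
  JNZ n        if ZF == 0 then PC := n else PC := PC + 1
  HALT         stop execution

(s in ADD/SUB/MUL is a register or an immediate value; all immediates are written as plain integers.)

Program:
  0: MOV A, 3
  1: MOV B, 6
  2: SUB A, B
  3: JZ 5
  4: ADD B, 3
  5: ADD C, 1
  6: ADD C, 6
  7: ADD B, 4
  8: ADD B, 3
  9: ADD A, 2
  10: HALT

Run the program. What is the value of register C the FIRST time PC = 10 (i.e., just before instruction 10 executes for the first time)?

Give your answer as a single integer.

Step 1: PC=0 exec 'MOV A, 3'. After: A=3 B=0 C=0 D=0 ZF=0 PC=1
Step 2: PC=1 exec 'MOV B, 6'. After: A=3 B=6 C=0 D=0 ZF=0 PC=2
Step 3: PC=2 exec 'SUB A, B'. After: A=-3 B=6 C=0 D=0 ZF=0 PC=3
Step 4: PC=3 exec 'JZ 5'. After: A=-3 B=6 C=0 D=0 ZF=0 PC=4
Step 5: PC=4 exec 'ADD B, 3'. After: A=-3 B=9 C=0 D=0 ZF=0 PC=5
Step 6: PC=5 exec 'ADD C, 1'. After: A=-3 B=9 C=1 D=0 ZF=0 PC=6
Step 7: PC=6 exec 'ADD C, 6'. After: A=-3 B=9 C=7 D=0 ZF=0 PC=7
Step 8: PC=7 exec 'ADD B, 4'. After: A=-3 B=13 C=7 D=0 ZF=0 PC=8
Step 9: PC=8 exec 'ADD B, 3'. After: A=-3 B=16 C=7 D=0 ZF=0 PC=9
Step 10: PC=9 exec 'ADD A, 2'. After: A=-1 B=16 C=7 D=0 ZF=0 PC=10
First time PC=10: C=7

7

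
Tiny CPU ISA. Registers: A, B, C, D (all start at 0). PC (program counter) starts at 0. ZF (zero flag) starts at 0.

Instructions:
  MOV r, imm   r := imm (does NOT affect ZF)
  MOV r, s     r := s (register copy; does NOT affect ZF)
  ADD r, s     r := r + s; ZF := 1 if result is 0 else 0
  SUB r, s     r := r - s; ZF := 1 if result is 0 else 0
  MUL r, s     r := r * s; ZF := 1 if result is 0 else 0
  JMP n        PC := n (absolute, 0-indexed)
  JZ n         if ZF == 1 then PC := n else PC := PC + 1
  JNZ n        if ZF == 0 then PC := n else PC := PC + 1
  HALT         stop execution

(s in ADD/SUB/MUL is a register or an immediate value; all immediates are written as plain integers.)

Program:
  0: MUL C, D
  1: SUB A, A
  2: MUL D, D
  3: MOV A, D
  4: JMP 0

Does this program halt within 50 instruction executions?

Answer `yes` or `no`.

Step 1: PC=0 exec 'MUL C, D'. After: A=0 B=0 C=0 D=0 ZF=1 PC=1
Step 2: PC=1 exec 'SUB A, A'. After: A=0 B=0 C=0 D=0 ZF=1 PC=2
Step 3: PC=2 exec 'MUL D, D'. After: A=0 B=0 C=0 D=0 ZF=1 PC=3
Step 4: PC=3 exec 'MOV A, D'. After: A=0 B=0 C=0 D=0 ZF=1 PC=4
Step 5: PC=4 exec 'JMP 0'. After: A=0 B=0 C=0 D=0 ZF=1 PC=0
Step 6: PC=0 exec 'MUL C, D'. After: A=0 B=0 C=0 D=0 ZF=1 PC=1
State after step 6 equals state after step 1: the program is in a cycle of length 5 and will never halt.

Answer: no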